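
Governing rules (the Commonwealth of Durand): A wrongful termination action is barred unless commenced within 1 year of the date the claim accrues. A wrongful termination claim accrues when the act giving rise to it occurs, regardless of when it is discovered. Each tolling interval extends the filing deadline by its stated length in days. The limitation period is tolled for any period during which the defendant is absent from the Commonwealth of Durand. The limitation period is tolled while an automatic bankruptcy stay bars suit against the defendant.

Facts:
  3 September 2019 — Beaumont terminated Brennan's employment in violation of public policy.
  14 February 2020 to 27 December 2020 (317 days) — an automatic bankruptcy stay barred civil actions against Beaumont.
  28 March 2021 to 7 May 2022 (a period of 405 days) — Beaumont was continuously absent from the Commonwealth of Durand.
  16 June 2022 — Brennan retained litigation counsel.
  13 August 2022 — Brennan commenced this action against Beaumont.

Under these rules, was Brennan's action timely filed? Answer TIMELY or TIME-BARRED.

TIMELY

The claim accrued on 3 September 2019, the date of the act.
1 year from 3 September 2019 is 3 September 2020.
The period was tolled for 317 days by the automatic bankruptcy stay (14 February 2020 to 27 December 2020), pushing the deadline to 17 July 2021.
The defendant's absence from the jurisdiction from 28 March 2021 to 7 May 2022 tolled the period for 405 days, extending the deadline to 26 August 2022.
Nothing else in the chronology tolls or restarts the period.
Brennan filed on 13 August 2022, before the 26 August 2022 deadline, so the action is timely.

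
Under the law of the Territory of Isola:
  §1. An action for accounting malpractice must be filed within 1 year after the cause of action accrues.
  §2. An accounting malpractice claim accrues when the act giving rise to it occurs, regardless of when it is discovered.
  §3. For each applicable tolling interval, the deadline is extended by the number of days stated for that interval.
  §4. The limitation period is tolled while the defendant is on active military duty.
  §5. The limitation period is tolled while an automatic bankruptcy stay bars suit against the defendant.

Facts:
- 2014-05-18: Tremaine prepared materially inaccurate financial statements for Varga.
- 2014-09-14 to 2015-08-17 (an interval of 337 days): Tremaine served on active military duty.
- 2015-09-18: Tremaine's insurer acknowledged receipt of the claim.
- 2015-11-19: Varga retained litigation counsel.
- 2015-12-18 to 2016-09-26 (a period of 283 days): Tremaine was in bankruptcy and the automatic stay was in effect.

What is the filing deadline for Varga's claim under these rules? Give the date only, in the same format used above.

2017-01-27

The cause of action accrued on 2014-05-18, the date of the act.
The untolled deadline — 1 year after 2014-05-18 — is 2015-05-18.
The defendant's active military service from 2014-09-14 to 2015-08-17 tolled the period for 337 days, extending the deadline to 2016-04-19.
Because the automatic bankruptcy stay ran from 2015-12-18 to 2016-09-26, the deadline is extended by 283 days to 2017-01-27.
The other events in the timeline have no effect on the limitation period under the stated rules.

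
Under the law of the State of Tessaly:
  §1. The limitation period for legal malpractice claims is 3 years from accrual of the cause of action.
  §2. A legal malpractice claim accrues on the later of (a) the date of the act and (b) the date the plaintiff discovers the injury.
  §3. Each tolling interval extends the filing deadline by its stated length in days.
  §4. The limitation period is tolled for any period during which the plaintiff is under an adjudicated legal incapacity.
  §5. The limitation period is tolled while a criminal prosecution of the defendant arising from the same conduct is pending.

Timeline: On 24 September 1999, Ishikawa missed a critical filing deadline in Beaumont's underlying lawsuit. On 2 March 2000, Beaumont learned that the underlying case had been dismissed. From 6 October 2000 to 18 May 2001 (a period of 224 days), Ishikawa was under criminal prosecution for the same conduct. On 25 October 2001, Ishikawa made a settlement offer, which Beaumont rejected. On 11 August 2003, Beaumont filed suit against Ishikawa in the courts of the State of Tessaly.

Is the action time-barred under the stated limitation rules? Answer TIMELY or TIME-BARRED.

TIMELY

The claim accrued on 2 March 2000 — the later of the 24 September 1999 act and the 2 March 2000 discovery.
Adding the 3 years base period to 2 March 2000 gives a deadline of 2 March 2003, before any tolling.
The pending criminal prosecution from 6 October 2000 to 18 May 2001 tolled the period for 224 days, extending the deadline to 12 October 2003.
Nothing else in the chronology tolls or restarts the period.
Filing on 11 August 2003 beat the 12 October 2003 deadline — the action is timely.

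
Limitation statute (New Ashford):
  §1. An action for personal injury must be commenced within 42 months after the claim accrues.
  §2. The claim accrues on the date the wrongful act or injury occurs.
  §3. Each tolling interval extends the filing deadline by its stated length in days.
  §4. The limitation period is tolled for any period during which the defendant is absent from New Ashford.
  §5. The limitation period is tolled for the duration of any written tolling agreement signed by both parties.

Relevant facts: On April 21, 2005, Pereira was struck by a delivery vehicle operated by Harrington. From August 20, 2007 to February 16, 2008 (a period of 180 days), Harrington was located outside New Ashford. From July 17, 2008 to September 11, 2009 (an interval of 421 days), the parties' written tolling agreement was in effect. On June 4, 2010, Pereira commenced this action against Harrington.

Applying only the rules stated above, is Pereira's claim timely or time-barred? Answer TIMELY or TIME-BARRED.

The claim accrued on April 21, 2005, when the wrongful act occurred.
The untolled deadline — 42 months after April 21, 2005 — is October 21, 2008.
Because the defendant's absence from the jurisdiction ran from August 20, 2007 to February 16, 2008, the deadline is extended by 180 days to April 19, 2009.
Because the written tolling agreement ran from July 17, 2008 to September 11, 2009, the deadline is extended by 421 days to June 14, 2010.
Filing on June 4, 2010 beat the June 14, 2010 deadline — the action is timely.

TIMELY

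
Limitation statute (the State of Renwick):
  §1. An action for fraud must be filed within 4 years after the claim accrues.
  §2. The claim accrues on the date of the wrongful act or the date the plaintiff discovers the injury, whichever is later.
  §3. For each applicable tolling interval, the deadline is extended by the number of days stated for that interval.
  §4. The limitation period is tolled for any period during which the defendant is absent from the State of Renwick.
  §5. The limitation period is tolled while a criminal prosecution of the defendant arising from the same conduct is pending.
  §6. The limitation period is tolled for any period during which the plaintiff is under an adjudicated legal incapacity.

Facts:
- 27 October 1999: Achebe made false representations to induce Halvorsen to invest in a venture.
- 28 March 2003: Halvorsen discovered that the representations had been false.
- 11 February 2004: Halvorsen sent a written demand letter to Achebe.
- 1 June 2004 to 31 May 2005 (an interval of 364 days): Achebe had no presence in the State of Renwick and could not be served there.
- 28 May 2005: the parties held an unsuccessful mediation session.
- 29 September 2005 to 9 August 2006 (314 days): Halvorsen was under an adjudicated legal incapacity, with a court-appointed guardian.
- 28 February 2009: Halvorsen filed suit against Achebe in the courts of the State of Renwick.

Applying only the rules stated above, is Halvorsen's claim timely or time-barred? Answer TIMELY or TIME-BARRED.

TIME-BARRED

Taking the later of the act (27 October 1999) and discovery (28 March 2003), the claim accrued on 28 March 2003.
Adding the 4 years base period to 28 March 2003 gives a deadline of 28 March 2007, before any tolling.
The period was tolled for 364 days by the defendant's absence from the jurisdiction (1 June 2004 to 31 May 2005), pushing the deadline to 26 March 2008.
Because the plaintiff's legal incapacity ran from 29 September 2005 to 9 August 2006, the deadline is extended by 314 days to 3 February 2009.
Nothing else in the chronology tolls or restarts the period.
The 28 February 2009 filing falls after the 3 February 2009 deadline; the claim is time-barred.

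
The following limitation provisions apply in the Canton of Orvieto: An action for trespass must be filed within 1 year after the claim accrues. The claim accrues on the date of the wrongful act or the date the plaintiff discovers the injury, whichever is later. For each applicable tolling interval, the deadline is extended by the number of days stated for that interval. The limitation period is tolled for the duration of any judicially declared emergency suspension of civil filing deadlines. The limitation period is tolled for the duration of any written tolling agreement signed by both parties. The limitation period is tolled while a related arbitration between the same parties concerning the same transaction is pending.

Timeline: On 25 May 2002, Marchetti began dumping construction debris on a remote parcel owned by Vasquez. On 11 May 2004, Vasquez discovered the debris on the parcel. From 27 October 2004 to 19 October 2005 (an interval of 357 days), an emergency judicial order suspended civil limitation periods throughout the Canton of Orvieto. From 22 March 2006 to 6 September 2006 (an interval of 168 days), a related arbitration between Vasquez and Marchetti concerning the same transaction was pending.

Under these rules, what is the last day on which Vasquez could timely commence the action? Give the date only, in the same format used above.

18 October 2006

Because discovery on 11 May 2004 post-dates the 25 May 2002 act, accrual under the later-of rule falls on 11 May 2004.
Adding the 1 year base period to 11 May 2004 gives a deadline of 11 May 2005, before any tolling.
The emergency suspension of filing deadlines from 27 October 2004 to 19 October 2005 tolled the period for 357 days, extending the deadline to 3 May 2006.
Because the pending related arbitration ran from 22 March 2006 to 6 September 2006, the deadline is extended by 168 days to 18 October 2006.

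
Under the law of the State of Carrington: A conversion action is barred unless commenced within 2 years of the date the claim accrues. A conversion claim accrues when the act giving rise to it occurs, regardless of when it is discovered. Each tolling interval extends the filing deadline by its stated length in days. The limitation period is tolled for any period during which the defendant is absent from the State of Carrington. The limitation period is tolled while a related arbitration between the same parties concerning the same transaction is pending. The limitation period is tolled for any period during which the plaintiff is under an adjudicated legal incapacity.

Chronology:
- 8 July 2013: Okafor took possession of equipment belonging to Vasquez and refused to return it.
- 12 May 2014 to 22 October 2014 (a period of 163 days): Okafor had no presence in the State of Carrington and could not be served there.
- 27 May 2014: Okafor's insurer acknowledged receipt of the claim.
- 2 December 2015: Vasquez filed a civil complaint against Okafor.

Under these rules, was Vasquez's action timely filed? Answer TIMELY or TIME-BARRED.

TIMELY

The claim accrued on 8 July 2013, when the wrongful act occurred.
2 years from 8 July 2013 is 8 July 2015.
The period was tolled for 163 days by the defendant's absence from the jurisdiction (12 May 2014 to 22 October 2014), pushing the deadline to 18 December 2015.
The other events in the timeline have no effect on the limitation period under the stated rules.
Vasquez filed on 2 December 2015, before the 18 December 2015 deadline, so the action is timely.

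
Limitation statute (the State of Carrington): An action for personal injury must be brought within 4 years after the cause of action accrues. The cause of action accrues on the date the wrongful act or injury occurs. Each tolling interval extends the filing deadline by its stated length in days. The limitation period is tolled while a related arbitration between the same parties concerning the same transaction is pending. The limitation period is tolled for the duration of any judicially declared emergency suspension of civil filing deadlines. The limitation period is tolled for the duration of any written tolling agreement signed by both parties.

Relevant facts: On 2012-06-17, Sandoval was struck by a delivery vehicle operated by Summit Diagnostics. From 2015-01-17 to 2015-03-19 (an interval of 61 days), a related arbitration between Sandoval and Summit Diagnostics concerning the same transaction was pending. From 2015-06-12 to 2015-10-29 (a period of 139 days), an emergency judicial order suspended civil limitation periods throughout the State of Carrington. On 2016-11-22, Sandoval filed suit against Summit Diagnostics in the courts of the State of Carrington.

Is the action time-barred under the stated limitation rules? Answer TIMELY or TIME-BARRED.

TIMELY

The cause of action accrued on 2012-06-17, the date of the act.
Adding the 4 years base period to 2012-06-17 gives a deadline of 2016-06-17, before any tolling.
The pending related arbitration from 2015-01-17 to 2015-03-19 tolled the period for 61 days, extending the deadline to 2016-08-17.
The emergency suspension of filing deadlines from 2015-06-12 to 2015-10-29 tolled the period for 139 days, extending the deadline to 2017-01-03.
The 2016-11-22 filing precedes the 2017-01-03 deadline; the claim is timely.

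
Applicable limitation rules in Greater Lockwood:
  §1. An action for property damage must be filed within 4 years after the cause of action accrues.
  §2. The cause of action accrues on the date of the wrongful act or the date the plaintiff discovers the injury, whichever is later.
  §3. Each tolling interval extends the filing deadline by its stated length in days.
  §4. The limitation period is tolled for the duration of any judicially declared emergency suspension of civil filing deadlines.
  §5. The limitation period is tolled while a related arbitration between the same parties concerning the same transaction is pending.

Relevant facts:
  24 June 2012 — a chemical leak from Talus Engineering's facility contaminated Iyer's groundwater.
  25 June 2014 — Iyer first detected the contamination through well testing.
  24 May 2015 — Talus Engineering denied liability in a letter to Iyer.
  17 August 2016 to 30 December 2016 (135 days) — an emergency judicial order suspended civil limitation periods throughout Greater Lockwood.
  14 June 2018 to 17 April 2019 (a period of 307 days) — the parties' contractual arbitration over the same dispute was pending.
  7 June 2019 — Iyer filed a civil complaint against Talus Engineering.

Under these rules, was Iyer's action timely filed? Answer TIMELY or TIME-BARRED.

The claim accrued on 25 June 2014 — the later of the 24 June 2012 act and the 25 June 2014 discovery.
Adding the 4 years base period to 25 June 2014 gives a deadline of 25 June 2018, before any tolling.
The period was tolled for 135 days by the emergency suspension of filing deadlines (17 August 2016 to 30 December 2016), pushing the deadline to 7 November 2018.
Because the pending related arbitration ran from 14 June 2018 to 17 April 2019, the deadline is extended by 307 days to 10 September 2019.
None of the other events listed affects the running of the period under the stated rules.
Iyer filed on 7 June 2019, before the 10 September 2019 deadline, so the action is timely.

TIMELY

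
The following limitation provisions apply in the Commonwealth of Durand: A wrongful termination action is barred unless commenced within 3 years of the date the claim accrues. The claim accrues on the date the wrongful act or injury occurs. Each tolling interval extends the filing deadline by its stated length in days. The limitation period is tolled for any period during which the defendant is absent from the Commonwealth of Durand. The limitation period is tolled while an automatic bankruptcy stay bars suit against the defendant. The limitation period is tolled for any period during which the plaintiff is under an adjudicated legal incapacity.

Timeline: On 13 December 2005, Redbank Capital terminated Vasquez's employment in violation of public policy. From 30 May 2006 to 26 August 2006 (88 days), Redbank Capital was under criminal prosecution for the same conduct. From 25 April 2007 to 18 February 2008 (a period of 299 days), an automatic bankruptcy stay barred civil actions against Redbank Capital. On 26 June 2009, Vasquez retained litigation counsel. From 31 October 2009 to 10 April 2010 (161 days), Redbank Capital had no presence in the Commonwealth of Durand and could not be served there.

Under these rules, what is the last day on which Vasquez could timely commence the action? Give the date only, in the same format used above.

8 October 2009

The claim accrued on 13 December 2005, when the wrongful act occurred.
The untolled deadline — 3 years after 13 December 2005 — is 13 December 2008.
The automatic bankruptcy stay from 25 April 2007 to 18 February 2008 tolled the period for 299 days, extending the deadline to 8 October 2009.
The defendant's absence from the jurisdiction starting 31 October 2009 came too late — the period had run on 8 October 2009 — and so does not extend the deadline.
The pending criminal prosecution from 30 May 2006 to 26 August 2006 does not toll the period, because no stated rule makes a criminal prosecution a tolling event.
None of the other events listed affects the running of the period under the stated rules.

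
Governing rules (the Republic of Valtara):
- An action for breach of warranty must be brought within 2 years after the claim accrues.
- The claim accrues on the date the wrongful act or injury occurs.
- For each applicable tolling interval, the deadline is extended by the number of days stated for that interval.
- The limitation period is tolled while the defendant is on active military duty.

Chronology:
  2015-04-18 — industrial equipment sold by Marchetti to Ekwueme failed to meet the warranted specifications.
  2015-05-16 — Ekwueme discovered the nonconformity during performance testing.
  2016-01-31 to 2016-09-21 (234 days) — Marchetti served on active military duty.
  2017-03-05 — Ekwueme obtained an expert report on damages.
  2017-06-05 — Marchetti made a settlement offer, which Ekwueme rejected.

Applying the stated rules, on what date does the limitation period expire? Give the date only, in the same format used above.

Accrual is governed by the date of the act, so the period began to run on 2015-04-18; the later discovery on 2015-05-16 is irrelevant under the stated rule.
2 years from 2015-04-18 is 2017-04-18.
Because the defendant's active military service ran from 2016-01-31 to 2016-09-21, the deadline is extended by 234 days to 2017-12-08.
Nothing else in the chronology tolls or restarts the period.

2017-12-08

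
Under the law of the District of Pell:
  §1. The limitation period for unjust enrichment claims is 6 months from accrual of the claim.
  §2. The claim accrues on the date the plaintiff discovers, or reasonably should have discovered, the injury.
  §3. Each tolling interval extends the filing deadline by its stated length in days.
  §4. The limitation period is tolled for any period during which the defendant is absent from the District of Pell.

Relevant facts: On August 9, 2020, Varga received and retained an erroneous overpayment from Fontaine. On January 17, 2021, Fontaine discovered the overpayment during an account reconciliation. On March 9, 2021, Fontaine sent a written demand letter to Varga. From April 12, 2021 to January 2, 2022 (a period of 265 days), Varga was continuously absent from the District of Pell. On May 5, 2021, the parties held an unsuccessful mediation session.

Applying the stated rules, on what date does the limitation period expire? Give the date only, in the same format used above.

Accrual is tied to discovery, so the period began on January 17, 2021 rather than on August 9, 2020 when the act occurred.
6 months from January 17, 2021 is July 17, 2021.
The defendant's absence from the jurisdiction from April 12, 2021 to January 2, 2022 tolled the period for 265 days, extending the deadline to April 8, 2022.
The other events in the timeline have no effect on the limitation period under the stated rules.

April 8, 2022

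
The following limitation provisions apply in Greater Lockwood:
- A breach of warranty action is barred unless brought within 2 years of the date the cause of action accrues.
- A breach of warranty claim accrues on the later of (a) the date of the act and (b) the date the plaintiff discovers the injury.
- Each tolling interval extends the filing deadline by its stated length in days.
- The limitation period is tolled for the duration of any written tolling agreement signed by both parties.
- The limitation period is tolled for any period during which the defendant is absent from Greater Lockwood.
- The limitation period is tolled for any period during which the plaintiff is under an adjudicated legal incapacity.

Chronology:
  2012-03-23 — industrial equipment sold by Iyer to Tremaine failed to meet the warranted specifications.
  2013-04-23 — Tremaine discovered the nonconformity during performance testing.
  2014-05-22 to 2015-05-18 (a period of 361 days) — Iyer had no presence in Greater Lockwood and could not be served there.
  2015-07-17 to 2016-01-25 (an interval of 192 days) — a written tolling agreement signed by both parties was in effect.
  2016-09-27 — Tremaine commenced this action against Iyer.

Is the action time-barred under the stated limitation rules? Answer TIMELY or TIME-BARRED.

TIMELY

The claim accrued on 2013-04-23 — the later of the 2012-03-23 act and the 2013-04-23 discovery.
2 years from 2013-04-23 is 2015-04-23.
The period was tolled for 361 days by the defendant's absence from the jurisdiction (2014-05-22 to 2015-05-18), pushing the deadline to 2016-04-18.
The written tolling agreement from 2015-07-17 to 2016-01-25 tolled the period for 192 days, extending the deadline to 2016-10-27.
Filing on 2016-09-27 beat the 2016-10-27 deadline — the action is timely.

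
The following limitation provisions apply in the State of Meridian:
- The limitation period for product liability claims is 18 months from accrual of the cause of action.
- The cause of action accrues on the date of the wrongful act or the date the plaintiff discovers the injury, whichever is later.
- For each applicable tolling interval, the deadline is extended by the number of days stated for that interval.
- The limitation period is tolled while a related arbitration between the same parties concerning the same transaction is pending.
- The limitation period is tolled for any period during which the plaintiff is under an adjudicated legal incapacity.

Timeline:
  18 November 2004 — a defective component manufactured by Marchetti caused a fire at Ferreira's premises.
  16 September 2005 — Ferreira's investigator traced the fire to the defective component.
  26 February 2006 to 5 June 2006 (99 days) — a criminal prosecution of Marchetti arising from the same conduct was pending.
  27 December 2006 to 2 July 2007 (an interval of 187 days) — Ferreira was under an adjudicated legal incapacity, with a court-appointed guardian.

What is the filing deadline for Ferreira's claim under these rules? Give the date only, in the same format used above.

19 September 2007

Because discovery on 16 September 2005 post-dates the 18 November 2004 act, accrual under the later-of rule falls on 16 September 2005.
The untolled deadline — 18 months after 16 September 2005 — is 16 March 2007.
The period was tolled for 187 days by the plaintiff's legal incapacity (27 December 2006 to 2 July 2007), pushing the deadline to 19 September 2007.
Although a criminal prosecution ran from 26 February 2006 to 5 June 2006, the stated rules do not make that a tolling event, so it is disregarded.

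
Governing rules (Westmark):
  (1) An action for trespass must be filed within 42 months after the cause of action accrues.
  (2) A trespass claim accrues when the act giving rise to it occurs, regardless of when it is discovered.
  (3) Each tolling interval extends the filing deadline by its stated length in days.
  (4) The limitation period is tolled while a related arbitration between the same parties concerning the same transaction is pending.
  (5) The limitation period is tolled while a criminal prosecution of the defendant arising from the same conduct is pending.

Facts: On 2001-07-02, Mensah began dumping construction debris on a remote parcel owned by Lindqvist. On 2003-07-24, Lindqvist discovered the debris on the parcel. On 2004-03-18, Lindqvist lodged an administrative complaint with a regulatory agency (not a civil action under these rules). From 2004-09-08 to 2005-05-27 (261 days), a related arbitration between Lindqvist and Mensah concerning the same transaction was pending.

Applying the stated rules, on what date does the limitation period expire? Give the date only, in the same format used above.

2005-09-20

Because the rule ties accrual to occurrence, the claim accrued on 2001-07-02, not on the 2003-07-24 discovery date.
Adding the 42 months base period to 2001-07-02 gives a deadline of 2005-01-02, before any tolling.
Because the pending related arbitration ran from 2004-09-08 to 2005-05-27, the deadline is extended by 261 days to 2005-09-20.
The other events in the timeline have no effect on the limitation period under the stated rules.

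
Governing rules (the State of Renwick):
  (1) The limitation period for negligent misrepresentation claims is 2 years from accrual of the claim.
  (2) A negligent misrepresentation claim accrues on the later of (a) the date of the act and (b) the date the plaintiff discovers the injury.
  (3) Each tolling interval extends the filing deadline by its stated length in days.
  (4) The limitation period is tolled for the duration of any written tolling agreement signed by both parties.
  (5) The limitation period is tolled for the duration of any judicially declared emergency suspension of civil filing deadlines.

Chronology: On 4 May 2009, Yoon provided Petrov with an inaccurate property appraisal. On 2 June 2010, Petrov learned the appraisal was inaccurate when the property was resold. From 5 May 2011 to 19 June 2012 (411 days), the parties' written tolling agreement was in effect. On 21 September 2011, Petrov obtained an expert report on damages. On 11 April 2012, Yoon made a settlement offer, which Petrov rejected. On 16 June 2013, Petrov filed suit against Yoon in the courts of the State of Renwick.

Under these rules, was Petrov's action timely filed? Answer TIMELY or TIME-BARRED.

Because discovery on 2 June 2010 post-dates the 4 May 2009 act, accrual under the later-of rule falls on 2 June 2010.
The untolled deadline — 2 years after 2 June 2010 — is 2 June 2012.
The period was tolled for 411 days by the written tolling agreement (5 May 2011 to 19 June 2012), pushing the deadline to 18 July 2013.
The other events in the timeline have no effect on the limitation period under the stated rules.
Filing on 16 June 2013 beat the 18 July 2013 deadline — the action is timely.

TIMELY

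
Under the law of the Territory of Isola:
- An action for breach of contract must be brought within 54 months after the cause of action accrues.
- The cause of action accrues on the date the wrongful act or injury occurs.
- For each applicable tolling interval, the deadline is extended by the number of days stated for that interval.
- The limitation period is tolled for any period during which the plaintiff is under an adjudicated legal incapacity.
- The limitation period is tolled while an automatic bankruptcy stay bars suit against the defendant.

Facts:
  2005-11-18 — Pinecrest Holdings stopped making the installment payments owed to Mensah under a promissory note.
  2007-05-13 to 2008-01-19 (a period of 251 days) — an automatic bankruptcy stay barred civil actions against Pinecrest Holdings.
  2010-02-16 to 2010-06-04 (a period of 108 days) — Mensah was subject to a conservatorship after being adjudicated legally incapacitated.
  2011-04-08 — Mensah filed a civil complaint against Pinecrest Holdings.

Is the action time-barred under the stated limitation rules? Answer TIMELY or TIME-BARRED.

The limitation period began to run on 2005-11-18.
The untolled deadline — 54 months after 2005-11-18 — is 2010-05-18.
The period was tolled for 251 days by the automatic bankruptcy stay (2007-05-13 to 2008-01-19), pushing the deadline to 2011-01-24.
The plaintiff's legal incapacity from 2010-02-16 to 2010-06-04 tolled the period for 108 days, extending the deadline to 2011-05-12.
The 2011-04-08 filing precedes the 2011-05-12 deadline; the claim is timely.

TIMELY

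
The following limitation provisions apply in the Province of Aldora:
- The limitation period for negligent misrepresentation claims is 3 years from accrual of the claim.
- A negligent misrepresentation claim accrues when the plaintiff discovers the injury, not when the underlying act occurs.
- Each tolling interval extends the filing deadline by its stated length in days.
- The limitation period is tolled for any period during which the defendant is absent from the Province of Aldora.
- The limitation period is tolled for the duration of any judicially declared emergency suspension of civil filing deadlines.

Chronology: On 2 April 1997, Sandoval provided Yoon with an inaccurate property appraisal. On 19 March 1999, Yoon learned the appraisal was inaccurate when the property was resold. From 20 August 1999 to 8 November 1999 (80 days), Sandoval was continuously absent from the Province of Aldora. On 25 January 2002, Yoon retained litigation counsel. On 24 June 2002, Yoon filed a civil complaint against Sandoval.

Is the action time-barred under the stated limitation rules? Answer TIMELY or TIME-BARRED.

TIME-BARRED

Accrual is tied to discovery, so the period began on 19 March 1999 rather than on 2 April 1997 when the act occurred.
Adding the 3 years base period to 19 March 1999 gives a deadline of 19 March 2002, before any tolling.
The period was tolled for 80 days by the defendant's absence from the jurisdiction (20 August 1999 to 8 November 1999), pushing the deadline to 7 June 2002.
Nothing else in the chronology tolls or restarts the period.
The 24 June 2002 filing falls after the 7 June 2002 deadline; the claim is time-barred.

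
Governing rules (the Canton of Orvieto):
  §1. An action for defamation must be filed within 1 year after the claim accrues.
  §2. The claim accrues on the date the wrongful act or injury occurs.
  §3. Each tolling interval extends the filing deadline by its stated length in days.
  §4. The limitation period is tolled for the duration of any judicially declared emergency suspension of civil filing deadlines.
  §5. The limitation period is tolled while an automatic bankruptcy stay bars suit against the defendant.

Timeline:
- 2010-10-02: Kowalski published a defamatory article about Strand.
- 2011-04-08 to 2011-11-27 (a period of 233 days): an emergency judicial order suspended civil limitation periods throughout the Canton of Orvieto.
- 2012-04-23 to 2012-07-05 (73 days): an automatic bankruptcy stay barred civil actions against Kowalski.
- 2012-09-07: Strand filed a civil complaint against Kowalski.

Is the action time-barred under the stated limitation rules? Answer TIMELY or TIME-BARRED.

The claim accrued on 2010-10-02, the date of the act.
1 year from 2010-10-02 is 2011-10-02.
Because the emergency suspension of filing deadlines ran from 2011-04-08 to 2011-11-27, the deadline is extended by 233 days to 2012-05-22.
Because the automatic bankruptcy stay ran from 2012-04-23 to 2012-07-05, the deadline is extended by 73 days to 2012-08-03.
Filing on 2012-09-07 missed the 2012-08-03 deadline — the action is time-barred.

TIME-BARRED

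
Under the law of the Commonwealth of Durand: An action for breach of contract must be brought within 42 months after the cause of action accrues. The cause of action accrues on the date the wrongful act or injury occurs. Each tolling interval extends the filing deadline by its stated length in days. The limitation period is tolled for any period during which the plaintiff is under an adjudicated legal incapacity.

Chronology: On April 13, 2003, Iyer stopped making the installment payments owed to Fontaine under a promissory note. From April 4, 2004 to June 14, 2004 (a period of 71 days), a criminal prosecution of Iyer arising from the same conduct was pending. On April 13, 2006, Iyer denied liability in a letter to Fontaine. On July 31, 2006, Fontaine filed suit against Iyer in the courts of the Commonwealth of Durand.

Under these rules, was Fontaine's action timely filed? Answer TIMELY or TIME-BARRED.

TIMELY

The limitation period began to run on April 13, 2003.
Adding the 42 months base period to April 13, 2003 gives a deadline of October 13, 2006, before any tolling.
Although a criminal prosecution ran from April 4, 2004 to June 14, 2004, the stated rules do not make that a tolling event, so it is disregarded.
None of the other events listed affects the running of the period under the stated rules.
The July 31, 2006 filing precedes the October 13, 2006 deadline; the claim is timely.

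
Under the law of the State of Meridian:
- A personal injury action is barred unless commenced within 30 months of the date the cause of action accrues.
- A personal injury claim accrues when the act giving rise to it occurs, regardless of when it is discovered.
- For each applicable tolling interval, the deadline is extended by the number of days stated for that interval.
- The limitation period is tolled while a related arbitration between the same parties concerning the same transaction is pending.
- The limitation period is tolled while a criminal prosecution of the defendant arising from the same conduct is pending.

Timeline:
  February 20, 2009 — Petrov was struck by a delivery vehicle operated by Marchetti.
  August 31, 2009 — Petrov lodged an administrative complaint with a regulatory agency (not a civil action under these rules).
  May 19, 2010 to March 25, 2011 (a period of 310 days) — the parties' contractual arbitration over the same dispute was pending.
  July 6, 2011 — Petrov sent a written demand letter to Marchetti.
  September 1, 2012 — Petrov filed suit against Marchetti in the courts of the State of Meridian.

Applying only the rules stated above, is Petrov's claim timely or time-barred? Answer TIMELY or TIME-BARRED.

The claim accrued on February 20, 2009, when the wrongful act occurred.
The untolled deadline — 30 months after February 20, 2009 — is August 20, 2011.
Because the pending related arbitration ran from May 19, 2010 to March 25, 2011, the deadline is extended by 310 days to June 25, 2012.
None of the other events listed affects the running of the period under the stated rules.
The September 1, 2012 filing falls after the June 25, 2012 deadline; the claim is time-barred.

TIME-BARRED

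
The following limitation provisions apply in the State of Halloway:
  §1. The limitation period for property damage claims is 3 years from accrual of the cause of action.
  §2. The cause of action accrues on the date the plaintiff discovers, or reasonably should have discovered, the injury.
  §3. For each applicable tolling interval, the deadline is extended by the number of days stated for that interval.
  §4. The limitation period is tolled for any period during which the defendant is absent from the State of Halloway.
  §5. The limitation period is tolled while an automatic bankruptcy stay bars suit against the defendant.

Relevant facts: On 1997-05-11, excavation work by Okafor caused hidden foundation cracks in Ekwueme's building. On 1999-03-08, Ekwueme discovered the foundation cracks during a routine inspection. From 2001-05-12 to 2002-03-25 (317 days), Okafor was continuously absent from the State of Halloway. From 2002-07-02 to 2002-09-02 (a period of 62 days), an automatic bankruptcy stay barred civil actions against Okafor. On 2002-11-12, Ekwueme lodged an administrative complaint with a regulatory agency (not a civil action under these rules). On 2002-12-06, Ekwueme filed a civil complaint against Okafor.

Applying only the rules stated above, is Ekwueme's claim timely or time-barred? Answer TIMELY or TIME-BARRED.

TIMELY

Under the discovery rule, the claim accrued on 1999-03-08, when Ekwueme discovered the injury — not on the 1997-05-11 date of the underlying act.
The untolled deadline — 3 years after 1999-03-08 — is 2002-03-08.
Because the defendant's absence from the jurisdiction ran from 2001-05-12 to 2002-03-25, the deadline is extended by 317 days to 2003-01-19.
The automatic bankruptcy stay from 2002-07-02 to 2002-09-02 tolled the period for 62 days, extending the deadline to 2003-03-22.
None of the other events listed affects the running of the period under the stated rules.
Ekwueme filed on 2002-12-06, before the 2003-03-22 deadline, so the action is timely.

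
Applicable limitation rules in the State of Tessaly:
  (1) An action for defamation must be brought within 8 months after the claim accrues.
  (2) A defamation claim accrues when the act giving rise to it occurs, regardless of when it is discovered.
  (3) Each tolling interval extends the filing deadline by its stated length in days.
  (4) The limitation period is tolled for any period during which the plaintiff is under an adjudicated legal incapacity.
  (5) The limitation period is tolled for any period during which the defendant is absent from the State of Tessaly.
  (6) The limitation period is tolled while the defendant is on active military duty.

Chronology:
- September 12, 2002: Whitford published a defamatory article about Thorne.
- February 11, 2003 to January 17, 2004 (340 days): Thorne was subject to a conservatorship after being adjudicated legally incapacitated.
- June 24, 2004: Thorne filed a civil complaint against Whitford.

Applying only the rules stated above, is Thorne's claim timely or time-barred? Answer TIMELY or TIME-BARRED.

The limitation period began to run on September 12, 2002.
8 months from September 12, 2002 is May 12, 2003.
Because the plaintiff's legal incapacity ran from February 11, 2003 to January 17, 2004, the deadline is extended by 340 days to April 16, 2004.
Thorne filed on June 24, 2004, after the April 16, 2004 deadline, so the action is time-barred.

TIME-BARRED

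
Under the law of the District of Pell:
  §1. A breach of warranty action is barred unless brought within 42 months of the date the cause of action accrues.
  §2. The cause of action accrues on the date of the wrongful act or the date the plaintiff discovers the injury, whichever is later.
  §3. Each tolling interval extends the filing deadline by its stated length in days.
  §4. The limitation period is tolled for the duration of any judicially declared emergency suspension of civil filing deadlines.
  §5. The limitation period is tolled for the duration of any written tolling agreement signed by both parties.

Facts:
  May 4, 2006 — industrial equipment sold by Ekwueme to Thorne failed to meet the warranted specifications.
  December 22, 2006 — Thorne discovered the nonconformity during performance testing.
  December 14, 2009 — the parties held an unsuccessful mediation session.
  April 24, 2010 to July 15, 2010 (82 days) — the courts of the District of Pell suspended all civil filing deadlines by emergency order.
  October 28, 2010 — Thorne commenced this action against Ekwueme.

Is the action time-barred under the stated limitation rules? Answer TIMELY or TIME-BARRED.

TIME-BARRED

Because discovery on December 22, 2006 post-dates the May 4, 2006 act, accrual under the later-of rule falls on December 22, 2006.
Adding the 42 months base period to December 22, 2006 gives a deadline of June 22, 2010, before any tolling.
The period was tolled for 82 days by the emergency suspension of filing deadlines (April 24, 2010 to July 15, 2010), pushing the deadline to September 12, 2010.
The other events in the timeline have no effect on the limitation period under the stated rules.
Filing on October 28, 2010 missed the September 12, 2010 deadline — the action is time-barred.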